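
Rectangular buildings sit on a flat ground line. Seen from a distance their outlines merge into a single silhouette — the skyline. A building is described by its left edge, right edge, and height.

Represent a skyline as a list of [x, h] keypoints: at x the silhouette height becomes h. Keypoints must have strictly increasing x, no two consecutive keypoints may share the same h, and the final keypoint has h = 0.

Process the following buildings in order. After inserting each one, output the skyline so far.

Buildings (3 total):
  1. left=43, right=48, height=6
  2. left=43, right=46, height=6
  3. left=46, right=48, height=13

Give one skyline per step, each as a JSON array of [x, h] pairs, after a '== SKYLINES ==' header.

== SKYLINES ==
[[43,6],[48,0]]
[[43,6],[48,0]]
[[43,6],[46,13],[48,0]]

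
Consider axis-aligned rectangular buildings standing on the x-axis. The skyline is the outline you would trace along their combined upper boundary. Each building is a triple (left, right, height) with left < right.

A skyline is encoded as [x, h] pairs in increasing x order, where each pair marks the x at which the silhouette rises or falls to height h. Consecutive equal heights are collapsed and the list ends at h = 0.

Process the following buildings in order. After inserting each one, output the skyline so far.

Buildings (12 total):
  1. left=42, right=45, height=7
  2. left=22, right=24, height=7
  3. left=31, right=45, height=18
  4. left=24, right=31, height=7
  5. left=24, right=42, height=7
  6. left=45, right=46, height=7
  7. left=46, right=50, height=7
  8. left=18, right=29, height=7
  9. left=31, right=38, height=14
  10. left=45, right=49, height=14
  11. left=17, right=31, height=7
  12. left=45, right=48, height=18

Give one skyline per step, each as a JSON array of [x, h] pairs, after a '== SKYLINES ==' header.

== SKYLINES ==
[[42,7],[45,0]]
[[22,7],[24,0],[42,7],[45,0]]
[[22,7],[24,0],[31,18],[45,0]]
[[22,7],[31,18],[45,0]]
[[22,7],[31,18],[45,0]]
[[22,7],[31,18],[45,7],[46,0]]
[[22,7],[31,18],[45,7],[50,0]]
[[18,7],[31,18],[45,7],[50,0]]
[[18,7],[31,18],[45,7],[50,0]]
[[18,7],[31,18],[45,14],[49,7],[50,0]]
[[17,7],[31,18],[45,14],[49,7],[50,0]]
[[17,7],[31,18],[48,14],[49,7],[50,0]]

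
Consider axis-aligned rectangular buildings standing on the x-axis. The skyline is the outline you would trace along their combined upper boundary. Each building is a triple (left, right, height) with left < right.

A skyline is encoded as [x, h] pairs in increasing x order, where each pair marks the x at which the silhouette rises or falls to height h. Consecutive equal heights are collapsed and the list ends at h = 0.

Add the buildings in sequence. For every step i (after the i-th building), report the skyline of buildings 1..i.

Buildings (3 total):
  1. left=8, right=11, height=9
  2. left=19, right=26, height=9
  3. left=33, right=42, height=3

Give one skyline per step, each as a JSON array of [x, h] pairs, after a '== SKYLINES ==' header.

== SKYLINES ==
[[8,9],[11,0]]
[[8,9],[11,0],[19,9],[26,0]]
[[8,9],[11,0],[19,9],[26,0],[33,3],[42,0]]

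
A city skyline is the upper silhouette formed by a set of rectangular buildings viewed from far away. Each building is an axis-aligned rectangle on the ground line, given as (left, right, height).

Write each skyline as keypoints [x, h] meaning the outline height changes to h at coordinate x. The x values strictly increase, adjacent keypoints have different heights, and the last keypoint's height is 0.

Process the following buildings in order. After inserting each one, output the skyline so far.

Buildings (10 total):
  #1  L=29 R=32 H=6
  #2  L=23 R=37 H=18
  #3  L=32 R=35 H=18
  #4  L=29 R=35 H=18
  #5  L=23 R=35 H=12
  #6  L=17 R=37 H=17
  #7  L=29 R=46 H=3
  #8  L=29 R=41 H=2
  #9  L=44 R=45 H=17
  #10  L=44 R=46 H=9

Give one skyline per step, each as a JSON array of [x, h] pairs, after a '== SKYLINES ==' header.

== SKYLINES ==
[[29,6],[32,0]]
[[23,18],[37,0]]
[[23,18],[37,0]]
[[23,18],[37,0]]
[[23,18],[37,0]]
[[17,17],[23,18],[37,0]]
[[17,17],[23,18],[37,3],[46,0]]
[[17,17],[23,18],[37,3],[46,0]]
[[17,17],[23,18],[37,3],[44,17],[45,3],[46,0]]
[[17,17],[23,18],[37,3],[44,17],[45,9],[46,0]]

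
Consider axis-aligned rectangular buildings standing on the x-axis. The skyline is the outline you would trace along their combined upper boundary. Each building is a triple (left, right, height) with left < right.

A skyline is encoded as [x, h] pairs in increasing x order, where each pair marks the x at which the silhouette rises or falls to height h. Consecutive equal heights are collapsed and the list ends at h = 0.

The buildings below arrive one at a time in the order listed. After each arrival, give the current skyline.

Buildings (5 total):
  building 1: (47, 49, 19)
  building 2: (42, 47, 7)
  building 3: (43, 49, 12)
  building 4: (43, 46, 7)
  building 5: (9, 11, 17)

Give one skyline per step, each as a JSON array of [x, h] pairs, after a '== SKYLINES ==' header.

== SKYLINES ==
[[47,19],[49,0]]
[[42,7],[47,19],[49,0]]
[[42,7],[43,12],[47,19],[49,0]]
[[42,7],[43,12],[47,19],[49,0]]
[[9,17],[11,0],[42,7],[43,12],[47,19],[49,0]]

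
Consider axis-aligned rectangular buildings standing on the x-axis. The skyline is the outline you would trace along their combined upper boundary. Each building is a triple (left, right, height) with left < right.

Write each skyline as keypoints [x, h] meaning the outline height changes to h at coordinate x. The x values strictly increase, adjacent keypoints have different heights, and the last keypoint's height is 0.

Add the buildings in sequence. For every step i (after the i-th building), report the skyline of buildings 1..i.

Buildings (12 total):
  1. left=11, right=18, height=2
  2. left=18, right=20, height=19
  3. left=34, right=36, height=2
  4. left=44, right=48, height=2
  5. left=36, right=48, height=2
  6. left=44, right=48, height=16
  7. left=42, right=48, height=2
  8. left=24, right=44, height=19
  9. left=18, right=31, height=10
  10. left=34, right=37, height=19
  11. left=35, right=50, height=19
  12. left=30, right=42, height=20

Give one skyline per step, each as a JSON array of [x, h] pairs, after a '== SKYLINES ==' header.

== SKYLINES ==
[[11,2],[18,0]]
[[11,2],[18,19],[20,0]]
[[11,2],[18,19],[20,0],[34,2],[36,0]]
[[11,2],[18,19],[20,0],[34,2],[36,0],[44,2],[48,0]]
[[11,2],[18,19],[20,0],[34,2],[48,0]]
[[11,2],[18,19],[20,0],[34,2],[44,16],[48,0]]
[[11,2],[18,19],[20,0],[34,2],[44,16],[48,0]]
[[11,2],[18,19],[20,0],[24,19],[44,16],[48,0]]
[[11,2],[18,19],[20,10],[24,19],[44,16],[48,0]]
[[11,2],[18,19],[20,10],[24,19],[44,16],[48,0]]
[[11,2],[18,19],[20,10],[24,19],[50,0]]
[[11,2],[18,19],[20,10],[24,19],[30,20],[42,19],[50,0]]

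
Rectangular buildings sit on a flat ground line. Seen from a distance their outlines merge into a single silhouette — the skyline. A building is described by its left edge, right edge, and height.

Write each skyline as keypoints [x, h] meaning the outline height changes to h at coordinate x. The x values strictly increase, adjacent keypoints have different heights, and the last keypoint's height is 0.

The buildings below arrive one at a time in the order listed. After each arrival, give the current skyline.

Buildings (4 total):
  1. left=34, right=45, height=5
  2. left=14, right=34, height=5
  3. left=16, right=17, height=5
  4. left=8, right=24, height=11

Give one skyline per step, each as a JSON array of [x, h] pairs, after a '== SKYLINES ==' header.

== SKYLINES ==
[[34,5],[45,0]]
[[14,5],[45,0]]
[[14,5],[45,0]]
[[8,11],[24,5],[45,0]]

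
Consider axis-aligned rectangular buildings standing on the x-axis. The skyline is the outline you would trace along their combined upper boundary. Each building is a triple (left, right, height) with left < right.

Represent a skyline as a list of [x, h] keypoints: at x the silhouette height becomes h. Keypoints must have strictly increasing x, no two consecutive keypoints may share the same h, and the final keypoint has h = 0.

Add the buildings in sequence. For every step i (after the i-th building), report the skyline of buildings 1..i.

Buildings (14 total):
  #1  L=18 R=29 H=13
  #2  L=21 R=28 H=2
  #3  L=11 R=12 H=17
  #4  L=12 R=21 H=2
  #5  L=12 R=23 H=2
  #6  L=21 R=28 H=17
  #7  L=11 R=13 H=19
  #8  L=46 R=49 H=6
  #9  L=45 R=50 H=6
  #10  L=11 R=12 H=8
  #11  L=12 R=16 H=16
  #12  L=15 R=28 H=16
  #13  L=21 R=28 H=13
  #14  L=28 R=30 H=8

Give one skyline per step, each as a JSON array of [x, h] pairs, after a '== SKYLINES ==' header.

== SKYLINES ==
[[18,13],[29,0]]
[[18,13],[29,0]]
[[11,17],[12,0],[18,13],[29,0]]
[[11,17],[12,2],[18,13],[29,0]]
[[11,17],[12,2],[18,13],[29,0]]
[[11,17],[12,2],[18,13],[21,17],[28,13],[29,0]]
[[11,19],[13,2],[18,13],[21,17],[28,13],[29,0]]
[[11,19],[13,2],[18,13],[21,17],[28,13],[29,0],[46,6],[49,0]]
[[11,19],[13,2],[18,13],[21,17],[28,13],[29,0],[45,6],[50,0]]
[[11,19],[13,2],[18,13],[21,17],[28,13],[29,0],[45,6],[50,0]]
[[11,19],[13,16],[16,2],[18,13],[21,17],[28,13],[29,0],[45,6],[50,0]]
[[11,19],[13,16],[21,17],[28,13],[29,0],[45,6],[50,0]]
[[11,19],[13,16],[21,17],[28,13],[29,0],[45,6],[50,0]]
[[11,19],[13,16],[21,17],[28,13],[29,8],[30,0],[45,6],[50,0]]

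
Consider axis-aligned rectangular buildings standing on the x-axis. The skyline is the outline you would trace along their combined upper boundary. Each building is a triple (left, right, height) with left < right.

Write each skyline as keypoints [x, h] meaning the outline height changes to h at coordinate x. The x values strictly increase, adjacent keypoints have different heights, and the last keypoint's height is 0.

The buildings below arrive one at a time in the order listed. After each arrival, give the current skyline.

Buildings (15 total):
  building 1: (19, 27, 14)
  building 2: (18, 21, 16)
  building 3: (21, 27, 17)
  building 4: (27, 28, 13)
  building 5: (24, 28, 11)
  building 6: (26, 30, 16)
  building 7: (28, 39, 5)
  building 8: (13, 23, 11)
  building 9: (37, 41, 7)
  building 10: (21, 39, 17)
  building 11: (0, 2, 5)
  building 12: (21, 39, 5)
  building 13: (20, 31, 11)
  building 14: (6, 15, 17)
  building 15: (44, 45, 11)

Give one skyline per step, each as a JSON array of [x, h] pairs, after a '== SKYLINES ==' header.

== SKYLINES ==
[[19,14],[27,0]]
[[18,16],[21,14],[27,0]]
[[18,16],[21,17],[27,0]]
[[18,16],[21,17],[27,13],[28,0]]
[[18,16],[21,17],[27,13],[28,0]]
[[18,16],[21,17],[27,16],[30,0]]
[[18,16],[21,17],[27,16],[30,5],[39,0]]
[[13,11],[18,16],[21,17],[27,16],[30,5],[39,0]]
[[13,11],[18,16],[21,17],[27,16],[30,5],[37,7],[41,0]]
[[13,11],[18,16],[21,17],[39,7],[41,0]]
[[0,5],[2,0],[13,11],[18,16],[21,17],[39,7],[41,0]]
[[0,5],[2,0],[13,11],[18,16],[21,17],[39,7],[41,0]]
[[0,5],[2,0],[13,11],[18,16],[21,17],[39,7],[41,0]]
[[0,5],[2,0],[6,17],[15,11],[18,16],[21,17],[39,7],[41,0]]
[[0,5],[2,0],[6,17],[15,11],[18,16],[21,17],[39,7],[41,0],[44,11],[45,0]]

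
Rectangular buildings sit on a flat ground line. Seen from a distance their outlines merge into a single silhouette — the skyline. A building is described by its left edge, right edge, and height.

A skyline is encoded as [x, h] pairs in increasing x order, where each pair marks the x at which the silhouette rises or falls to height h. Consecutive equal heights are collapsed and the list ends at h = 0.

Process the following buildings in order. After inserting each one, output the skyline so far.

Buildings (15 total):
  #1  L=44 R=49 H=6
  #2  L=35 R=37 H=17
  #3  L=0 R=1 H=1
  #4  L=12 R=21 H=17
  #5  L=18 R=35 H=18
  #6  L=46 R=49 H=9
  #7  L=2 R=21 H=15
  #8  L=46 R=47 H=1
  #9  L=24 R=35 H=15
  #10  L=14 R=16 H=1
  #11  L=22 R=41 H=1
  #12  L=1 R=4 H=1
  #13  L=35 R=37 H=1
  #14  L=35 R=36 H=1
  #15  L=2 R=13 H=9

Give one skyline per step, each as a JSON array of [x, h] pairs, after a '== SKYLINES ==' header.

== SKYLINES ==
[[44,6],[49,0]]
[[35,17],[37,0],[44,6],[49,0]]
[[0,1],[1,0],[35,17],[37,0],[44,6],[49,0]]
[[0,1],[1,0],[12,17],[21,0],[35,17],[37,0],[44,6],[49,0]]
[[0,1],[1,0],[12,17],[18,18],[35,17],[37,0],[44,6],[49,0]]
[[0,1],[1,0],[12,17],[18,18],[35,17],[37,0],[44,6],[46,9],[49,0]]
[[0,1],[1,0],[2,15],[12,17],[18,18],[35,17],[37,0],[44,6],[46,9],[49,0]]
[[0,1],[1,0],[2,15],[12,17],[18,18],[35,17],[37,0],[44,6],[46,9],[49,0]]
[[0,1],[1,0],[2,15],[12,17],[18,18],[35,17],[37,0],[44,6],[46,9],[49,0]]
[[0,1],[1,0],[2,15],[12,17],[18,18],[35,17],[37,0],[44,6],[46,9],[49,0]]
[[0,1],[1,0],[2,15],[12,17],[18,18],[35,17],[37,1],[41,0],[44,6],[46,9],[49,0]]
[[0,1],[2,15],[12,17],[18,18],[35,17],[37,1],[41,0],[44,6],[46,9],[49,0]]
[[0,1],[2,15],[12,17],[18,18],[35,17],[37,1],[41,0],[44,6],[46,9],[49,0]]
[[0,1],[2,15],[12,17],[18,18],[35,17],[37,1],[41,0],[44,6],[46,9],[49,0]]
[[0,1],[2,15],[12,17],[18,18],[35,17],[37,1],[41,0],[44,6],[46,9],[49,0]]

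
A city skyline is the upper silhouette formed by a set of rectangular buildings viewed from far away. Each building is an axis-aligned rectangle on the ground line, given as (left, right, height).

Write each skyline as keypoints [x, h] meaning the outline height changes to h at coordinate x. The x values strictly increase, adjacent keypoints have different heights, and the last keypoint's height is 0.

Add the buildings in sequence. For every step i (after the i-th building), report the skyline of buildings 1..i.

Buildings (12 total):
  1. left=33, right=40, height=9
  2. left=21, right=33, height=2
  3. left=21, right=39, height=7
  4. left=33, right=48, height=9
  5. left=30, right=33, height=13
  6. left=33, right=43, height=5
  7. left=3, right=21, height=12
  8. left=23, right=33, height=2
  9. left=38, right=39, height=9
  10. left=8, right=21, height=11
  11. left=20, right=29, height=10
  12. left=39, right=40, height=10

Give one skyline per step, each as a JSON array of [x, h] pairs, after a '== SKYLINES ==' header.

== SKYLINES ==
[[33,9],[40,0]]
[[21,2],[33,9],[40,0]]
[[21,7],[33,9],[40,0]]
[[21,7],[33,9],[48,0]]
[[21,7],[30,13],[33,9],[48,0]]
[[21,7],[30,13],[33,9],[48,0]]
[[3,12],[21,7],[30,13],[33,9],[48,0]]
[[3,12],[21,7],[30,13],[33,9],[48,0]]
[[3,12],[21,7],[30,13],[33,9],[48,0]]
[[3,12],[21,7],[30,13],[33,9],[48,0]]
[[3,12],[21,10],[29,7],[30,13],[33,9],[48,0]]
[[3,12],[21,10],[29,7],[30,13],[33,9],[39,10],[40,9],[48,0]]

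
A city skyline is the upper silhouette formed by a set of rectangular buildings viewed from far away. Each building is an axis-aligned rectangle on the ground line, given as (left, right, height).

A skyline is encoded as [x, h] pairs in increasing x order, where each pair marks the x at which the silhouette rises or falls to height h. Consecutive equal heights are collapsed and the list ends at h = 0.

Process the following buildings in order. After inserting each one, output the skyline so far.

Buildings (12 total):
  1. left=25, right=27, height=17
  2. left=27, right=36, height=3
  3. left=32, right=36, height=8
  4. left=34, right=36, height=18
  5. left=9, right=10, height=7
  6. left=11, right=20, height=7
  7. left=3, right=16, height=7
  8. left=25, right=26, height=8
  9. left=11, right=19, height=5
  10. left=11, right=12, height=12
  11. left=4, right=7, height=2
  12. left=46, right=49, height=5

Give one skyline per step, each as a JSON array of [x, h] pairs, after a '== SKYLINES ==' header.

== SKYLINES ==
[[25,17],[27,0]]
[[25,17],[27,3],[36,0]]
[[25,17],[27,3],[32,8],[36,0]]
[[25,17],[27,3],[32,8],[34,18],[36,0]]
[[9,7],[10,0],[25,17],[27,3],[32,8],[34,18],[36,0]]
[[9,7],[10,0],[11,7],[20,0],[25,17],[27,3],[32,8],[34,18],[36,0]]
[[3,7],[20,0],[25,17],[27,3],[32,8],[34,18],[36,0]]
[[3,7],[20,0],[25,17],[27,3],[32,8],[34,18],[36,0]]
[[3,7],[20,0],[25,17],[27,3],[32,8],[34,18],[36,0]]
[[3,7],[11,12],[12,7],[20,0],[25,17],[27,3],[32,8],[34,18],[36,0]]
[[3,7],[11,12],[12,7],[20,0],[25,17],[27,3],[32,8],[34,18],[36,0]]
[[3,7],[11,12],[12,7],[20,0],[25,17],[27,3],[32,8],[34,18],[36,0],[46,5],[49,0]]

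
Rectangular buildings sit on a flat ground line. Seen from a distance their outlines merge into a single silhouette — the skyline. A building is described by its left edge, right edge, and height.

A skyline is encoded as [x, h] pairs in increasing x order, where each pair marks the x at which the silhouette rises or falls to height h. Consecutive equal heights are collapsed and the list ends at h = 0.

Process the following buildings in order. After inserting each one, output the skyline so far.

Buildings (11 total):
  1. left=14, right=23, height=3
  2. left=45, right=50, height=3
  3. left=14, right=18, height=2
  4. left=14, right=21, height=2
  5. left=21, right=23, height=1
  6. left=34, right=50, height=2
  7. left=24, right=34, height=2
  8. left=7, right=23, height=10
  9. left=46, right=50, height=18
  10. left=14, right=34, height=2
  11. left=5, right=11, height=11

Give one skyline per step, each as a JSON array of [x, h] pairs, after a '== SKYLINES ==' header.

== SKYLINES ==
[[14,3],[23,0]]
[[14,3],[23,0],[45,3],[50,0]]
[[14,3],[23,0],[45,3],[50,0]]
[[14,3],[23,0],[45,3],[50,0]]
[[14,3],[23,0],[45,3],[50,0]]
[[14,3],[23,0],[34,2],[45,3],[50,0]]
[[14,3],[23,0],[24,2],[45,3],[50,0]]
[[7,10],[23,0],[24,2],[45,3],[50,0]]
[[7,10],[23,0],[24,2],[45,3],[46,18],[50,0]]
[[7,10],[23,2],[45,3],[46,18],[50,0]]
[[5,11],[11,10],[23,2],[45,3],[46,18],[50,0]]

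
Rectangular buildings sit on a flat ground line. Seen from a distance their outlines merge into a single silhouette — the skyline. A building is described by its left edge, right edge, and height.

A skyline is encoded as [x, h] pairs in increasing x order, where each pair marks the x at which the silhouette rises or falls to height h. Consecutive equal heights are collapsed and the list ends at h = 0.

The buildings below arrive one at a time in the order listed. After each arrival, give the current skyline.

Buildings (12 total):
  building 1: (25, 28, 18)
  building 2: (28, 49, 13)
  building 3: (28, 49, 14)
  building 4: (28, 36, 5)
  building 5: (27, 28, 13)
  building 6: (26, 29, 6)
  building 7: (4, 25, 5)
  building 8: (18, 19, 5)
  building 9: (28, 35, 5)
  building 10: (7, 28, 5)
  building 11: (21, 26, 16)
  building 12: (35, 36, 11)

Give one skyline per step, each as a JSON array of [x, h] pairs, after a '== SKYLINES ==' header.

== SKYLINES ==
[[25,18],[28,0]]
[[25,18],[28,13],[49,0]]
[[25,18],[28,14],[49,0]]
[[25,18],[28,14],[49,0]]
[[25,18],[28,14],[49,0]]
[[25,18],[28,14],[49,0]]
[[4,5],[25,18],[28,14],[49,0]]
[[4,5],[25,18],[28,14],[49,0]]
[[4,5],[25,18],[28,14],[49,0]]
[[4,5],[25,18],[28,14],[49,0]]
[[4,5],[21,16],[25,18],[28,14],[49,0]]
[[4,5],[21,16],[25,18],[28,14],[49,0]]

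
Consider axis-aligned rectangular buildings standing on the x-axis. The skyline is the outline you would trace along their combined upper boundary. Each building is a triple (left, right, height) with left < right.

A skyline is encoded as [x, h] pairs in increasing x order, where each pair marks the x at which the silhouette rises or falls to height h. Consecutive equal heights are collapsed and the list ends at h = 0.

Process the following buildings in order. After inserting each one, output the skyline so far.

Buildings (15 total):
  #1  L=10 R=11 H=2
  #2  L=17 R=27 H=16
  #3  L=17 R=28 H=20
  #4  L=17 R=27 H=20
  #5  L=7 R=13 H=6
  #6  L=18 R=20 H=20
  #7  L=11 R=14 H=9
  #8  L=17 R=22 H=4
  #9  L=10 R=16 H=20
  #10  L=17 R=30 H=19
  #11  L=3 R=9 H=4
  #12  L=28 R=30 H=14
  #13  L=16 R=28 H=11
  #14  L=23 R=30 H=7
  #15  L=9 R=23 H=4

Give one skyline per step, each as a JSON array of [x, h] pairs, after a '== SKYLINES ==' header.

== SKYLINES ==
[[10,2],[11,0]]
[[10,2],[11,0],[17,16],[27,0]]
[[10,2],[11,0],[17,20],[28,0]]
[[10,2],[11,0],[17,20],[28,0]]
[[7,6],[13,0],[17,20],[28,0]]
[[7,6],[13,0],[17,20],[28,0]]
[[7,6],[11,9],[14,0],[17,20],[28,0]]
[[7,6],[11,9],[14,0],[17,20],[28,0]]
[[7,6],[10,20],[16,0],[17,20],[28,0]]
[[7,6],[10,20],[16,0],[17,20],[28,19],[30,0]]
[[3,4],[7,6],[10,20],[16,0],[17,20],[28,19],[30,0]]
[[3,4],[7,6],[10,20],[16,0],[17,20],[28,19],[30,0]]
[[3,4],[7,6],[10,20],[16,11],[17,20],[28,19],[30,0]]
[[3,4],[7,6],[10,20],[16,11],[17,20],[28,19],[30,0]]
[[3,4],[7,6],[10,20],[16,11],[17,20],[28,19],[30,0]]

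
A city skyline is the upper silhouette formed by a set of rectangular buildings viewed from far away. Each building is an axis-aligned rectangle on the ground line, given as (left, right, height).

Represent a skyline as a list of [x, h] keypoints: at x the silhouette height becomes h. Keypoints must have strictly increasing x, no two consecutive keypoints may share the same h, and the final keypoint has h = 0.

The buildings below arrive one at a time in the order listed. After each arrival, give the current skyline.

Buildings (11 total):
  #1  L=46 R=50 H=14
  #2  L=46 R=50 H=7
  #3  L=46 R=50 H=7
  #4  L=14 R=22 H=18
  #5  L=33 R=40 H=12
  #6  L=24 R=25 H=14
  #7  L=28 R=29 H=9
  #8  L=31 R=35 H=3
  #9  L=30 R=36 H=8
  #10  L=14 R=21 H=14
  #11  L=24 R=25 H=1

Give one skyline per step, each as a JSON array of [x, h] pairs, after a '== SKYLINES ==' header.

== SKYLINES ==
[[46,14],[50,0]]
[[46,14],[50,0]]
[[46,14],[50,0]]
[[14,18],[22,0],[46,14],[50,0]]
[[14,18],[22,0],[33,12],[40,0],[46,14],[50,0]]
[[14,18],[22,0],[24,14],[25,0],[33,12],[40,0],[46,14],[50,0]]
[[14,18],[22,0],[24,14],[25,0],[28,9],[29,0],[33,12],[40,0],[46,14],[50,0]]
[[14,18],[22,0],[24,14],[25,0],[28,9],[29,0],[31,3],[33,12],[40,0],[46,14],[50,0]]
[[14,18],[22,0],[24,14],[25,0],[28,9],[29,0],[30,8],[33,12],[40,0],[46,14],[50,0]]
[[14,18],[22,0],[24,14],[25,0],[28,9],[29,0],[30,8],[33,12],[40,0],[46,14],[50,0]]
[[14,18],[22,0],[24,14],[25,0],[28,9],[29,0],[30,8],[33,12],[40,0],[46,14],[50,0]]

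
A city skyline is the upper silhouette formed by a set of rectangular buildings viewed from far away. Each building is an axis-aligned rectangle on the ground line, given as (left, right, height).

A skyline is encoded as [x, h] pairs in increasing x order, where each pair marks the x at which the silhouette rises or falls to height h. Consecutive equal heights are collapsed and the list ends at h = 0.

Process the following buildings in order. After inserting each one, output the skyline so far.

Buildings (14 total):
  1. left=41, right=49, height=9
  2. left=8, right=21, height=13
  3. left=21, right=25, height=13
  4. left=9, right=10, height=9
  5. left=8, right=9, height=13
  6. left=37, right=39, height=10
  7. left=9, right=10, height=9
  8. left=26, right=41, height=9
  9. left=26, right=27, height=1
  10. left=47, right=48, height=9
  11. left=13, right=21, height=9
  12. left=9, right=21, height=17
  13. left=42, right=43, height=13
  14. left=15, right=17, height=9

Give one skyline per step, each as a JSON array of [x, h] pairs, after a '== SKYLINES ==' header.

== SKYLINES ==
[[41,9],[49,0]]
[[8,13],[21,0],[41,9],[49,0]]
[[8,13],[25,0],[41,9],[49,0]]
[[8,13],[25,0],[41,9],[49,0]]
[[8,13],[25,0],[41,9],[49,0]]
[[8,13],[25,0],[37,10],[39,0],[41,9],[49,0]]
[[8,13],[25,0],[37,10],[39,0],[41,9],[49,0]]
[[8,13],[25,0],[26,9],[37,10],[39,9],[49,0]]
[[8,13],[25,0],[26,9],[37,10],[39,9],[49,0]]
[[8,13],[25,0],[26,9],[37,10],[39,9],[49,0]]
[[8,13],[25,0],[26,9],[37,10],[39,9],[49,0]]
[[8,13],[9,17],[21,13],[25,0],[26,9],[37,10],[39,9],[49,0]]
[[8,13],[9,17],[21,13],[25,0],[26,9],[37,10],[39,9],[42,13],[43,9],[49,0]]
[[8,13],[9,17],[21,13],[25,0],[26,9],[37,10],[39,9],[42,13],[43,9],[49,0]]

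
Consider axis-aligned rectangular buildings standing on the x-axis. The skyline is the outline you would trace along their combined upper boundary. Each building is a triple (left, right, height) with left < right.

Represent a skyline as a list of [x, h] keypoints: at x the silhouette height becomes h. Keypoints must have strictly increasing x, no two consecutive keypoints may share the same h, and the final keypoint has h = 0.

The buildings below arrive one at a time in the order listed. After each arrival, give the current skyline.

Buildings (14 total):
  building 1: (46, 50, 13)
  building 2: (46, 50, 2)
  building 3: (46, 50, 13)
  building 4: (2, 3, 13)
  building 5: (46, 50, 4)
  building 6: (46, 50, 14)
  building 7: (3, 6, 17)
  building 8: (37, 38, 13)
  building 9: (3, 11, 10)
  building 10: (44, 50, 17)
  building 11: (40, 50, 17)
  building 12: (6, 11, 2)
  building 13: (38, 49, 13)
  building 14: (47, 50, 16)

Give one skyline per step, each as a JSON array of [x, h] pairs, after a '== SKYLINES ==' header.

== SKYLINES ==
[[46,13],[50,0]]
[[46,13],[50,0]]
[[46,13],[50,0]]
[[2,13],[3,0],[46,13],[50,0]]
[[2,13],[3,0],[46,13],[50,0]]
[[2,13],[3,0],[46,14],[50,0]]
[[2,13],[3,17],[6,0],[46,14],[50,0]]
[[2,13],[3,17],[6,0],[37,13],[38,0],[46,14],[50,0]]
[[2,13],[3,17],[6,10],[11,0],[37,13],[38,0],[46,14],[50,0]]
[[2,13],[3,17],[6,10],[11,0],[37,13],[38,0],[44,17],[50,0]]
[[2,13],[3,17],[6,10],[11,0],[37,13],[38,0],[40,17],[50,0]]
[[2,13],[3,17],[6,10],[11,0],[37,13],[38,0],[40,17],[50,0]]
[[2,13],[3,17],[6,10],[11,0],[37,13],[40,17],[50,0]]
[[2,13],[3,17],[6,10],[11,0],[37,13],[40,17],[50,0]]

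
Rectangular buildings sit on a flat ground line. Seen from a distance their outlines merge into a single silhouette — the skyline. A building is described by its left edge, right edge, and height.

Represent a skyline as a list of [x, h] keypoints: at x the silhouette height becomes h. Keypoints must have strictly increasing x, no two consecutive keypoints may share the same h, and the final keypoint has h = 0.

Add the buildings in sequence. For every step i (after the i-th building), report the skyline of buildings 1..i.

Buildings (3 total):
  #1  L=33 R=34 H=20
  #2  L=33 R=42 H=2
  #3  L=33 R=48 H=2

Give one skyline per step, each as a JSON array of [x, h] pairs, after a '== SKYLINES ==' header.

== SKYLINES ==
[[33,20],[34,0]]
[[33,20],[34,2],[42,0]]
[[33,20],[34,2],[48,0]]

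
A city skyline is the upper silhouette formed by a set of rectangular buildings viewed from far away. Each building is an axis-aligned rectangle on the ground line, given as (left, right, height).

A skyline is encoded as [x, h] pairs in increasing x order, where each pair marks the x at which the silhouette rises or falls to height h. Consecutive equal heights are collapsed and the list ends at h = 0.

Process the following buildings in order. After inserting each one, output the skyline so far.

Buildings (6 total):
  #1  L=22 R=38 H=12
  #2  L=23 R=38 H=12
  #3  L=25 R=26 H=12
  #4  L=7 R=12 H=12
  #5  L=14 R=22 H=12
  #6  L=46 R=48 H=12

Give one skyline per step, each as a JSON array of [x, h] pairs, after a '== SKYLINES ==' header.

== SKYLINES ==
[[22,12],[38,0]]
[[22,12],[38,0]]
[[22,12],[38,0]]
[[7,12],[12,0],[22,12],[38,0]]
[[7,12],[12,0],[14,12],[38,0]]
[[7,12],[12,0],[14,12],[38,0],[46,12],[48,0]]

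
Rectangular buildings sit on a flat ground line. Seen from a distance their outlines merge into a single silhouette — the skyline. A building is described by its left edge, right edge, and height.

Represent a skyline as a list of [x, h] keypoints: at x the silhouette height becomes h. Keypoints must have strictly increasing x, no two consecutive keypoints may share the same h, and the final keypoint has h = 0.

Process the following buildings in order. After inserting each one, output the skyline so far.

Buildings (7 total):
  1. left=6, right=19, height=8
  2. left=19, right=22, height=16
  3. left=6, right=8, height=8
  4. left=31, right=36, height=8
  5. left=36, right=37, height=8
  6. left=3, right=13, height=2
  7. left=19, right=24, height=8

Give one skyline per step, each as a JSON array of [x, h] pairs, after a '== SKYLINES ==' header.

== SKYLINES ==
[[6,8],[19,0]]
[[6,8],[19,16],[22,0]]
[[6,8],[19,16],[22,0]]
[[6,8],[19,16],[22,0],[31,8],[36,0]]
[[6,8],[19,16],[22,0],[31,8],[37,0]]
[[3,2],[6,8],[19,16],[22,0],[31,8],[37,0]]
[[3,2],[6,8],[19,16],[22,8],[24,0],[31,8],[37,0]]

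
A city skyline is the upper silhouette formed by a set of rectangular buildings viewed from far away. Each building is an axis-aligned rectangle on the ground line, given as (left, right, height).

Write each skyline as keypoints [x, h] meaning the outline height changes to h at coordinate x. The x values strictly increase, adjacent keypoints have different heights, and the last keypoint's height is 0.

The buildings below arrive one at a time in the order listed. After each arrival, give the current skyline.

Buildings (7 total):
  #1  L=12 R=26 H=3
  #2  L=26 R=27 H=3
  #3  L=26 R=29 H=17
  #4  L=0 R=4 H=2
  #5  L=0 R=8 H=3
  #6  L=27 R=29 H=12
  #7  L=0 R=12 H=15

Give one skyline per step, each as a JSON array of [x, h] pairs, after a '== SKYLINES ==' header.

== SKYLINES ==
[[12,3],[26,0]]
[[12,3],[27,0]]
[[12,3],[26,17],[29,0]]
[[0,2],[4,0],[12,3],[26,17],[29,0]]
[[0,3],[8,0],[12,3],[26,17],[29,0]]
[[0,3],[8,0],[12,3],[26,17],[29,0]]
[[0,15],[12,3],[26,17],[29,0]]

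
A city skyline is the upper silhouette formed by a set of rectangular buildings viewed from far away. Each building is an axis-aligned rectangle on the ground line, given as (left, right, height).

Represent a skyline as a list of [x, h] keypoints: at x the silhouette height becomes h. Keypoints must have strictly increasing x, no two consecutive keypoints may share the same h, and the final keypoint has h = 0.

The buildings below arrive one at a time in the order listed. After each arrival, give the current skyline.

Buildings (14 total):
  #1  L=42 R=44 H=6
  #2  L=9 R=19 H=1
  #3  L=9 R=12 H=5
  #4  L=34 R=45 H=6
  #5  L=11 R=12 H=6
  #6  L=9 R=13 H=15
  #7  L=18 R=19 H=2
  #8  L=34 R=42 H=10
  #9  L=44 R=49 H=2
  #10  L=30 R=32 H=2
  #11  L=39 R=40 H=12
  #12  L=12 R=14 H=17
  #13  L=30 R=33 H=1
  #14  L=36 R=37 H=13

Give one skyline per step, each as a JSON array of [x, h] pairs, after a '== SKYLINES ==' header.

== SKYLINES ==
[[42,6],[44,0]]
[[9,1],[19,0],[42,6],[44,0]]
[[9,5],[12,1],[19,0],[42,6],[44,0]]
[[9,5],[12,1],[19,0],[34,6],[45,0]]
[[9,5],[11,6],[12,1],[19,0],[34,6],[45,0]]
[[9,15],[13,1],[19,0],[34,6],[45,0]]
[[9,15],[13,1],[18,2],[19,0],[34,6],[45,0]]
[[9,15],[13,1],[18,2],[19,0],[34,10],[42,6],[45,0]]
[[9,15],[13,1],[18,2],[19,0],[34,10],[42,6],[45,2],[49,0]]
[[9,15],[13,1],[18,2],[19,0],[30,2],[32,0],[34,10],[42,6],[45,2],[49,0]]
[[9,15],[13,1],[18,2],[19,0],[30,2],[32,0],[34,10],[39,12],[40,10],[42,6],[45,2],[49,0]]
[[9,15],[12,17],[14,1],[18,2],[19,0],[30,2],[32,0],[34,10],[39,12],[40,10],[42,6],[45,2],[49,0]]
[[9,15],[12,17],[14,1],[18,2],[19,0],[30,2],[32,1],[33,0],[34,10],[39,12],[40,10],[42,6],[45,2],[49,0]]
[[9,15],[12,17],[14,1],[18,2],[19,0],[30,2],[32,1],[33,0],[34,10],[36,13],[37,10],[39,12],[40,10],[42,6],[45,2],[49,0]]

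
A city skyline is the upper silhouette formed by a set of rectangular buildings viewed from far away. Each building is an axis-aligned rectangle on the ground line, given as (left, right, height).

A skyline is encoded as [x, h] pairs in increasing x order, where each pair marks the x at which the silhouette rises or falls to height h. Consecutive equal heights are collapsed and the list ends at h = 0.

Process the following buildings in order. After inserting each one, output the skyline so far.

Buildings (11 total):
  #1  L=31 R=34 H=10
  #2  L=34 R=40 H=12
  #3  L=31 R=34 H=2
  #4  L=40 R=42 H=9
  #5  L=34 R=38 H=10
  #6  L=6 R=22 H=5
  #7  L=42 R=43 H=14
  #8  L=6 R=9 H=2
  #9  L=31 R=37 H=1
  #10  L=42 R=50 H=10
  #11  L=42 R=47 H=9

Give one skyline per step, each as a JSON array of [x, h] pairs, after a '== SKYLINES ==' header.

== SKYLINES ==
[[31,10],[34,0]]
[[31,10],[34,12],[40,0]]
[[31,10],[34,12],[40,0]]
[[31,10],[34,12],[40,9],[42,0]]
[[31,10],[34,12],[40,9],[42,0]]
[[6,5],[22,0],[31,10],[34,12],[40,9],[42,0]]
[[6,5],[22,0],[31,10],[34,12],[40,9],[42,14],[43,0]]
[[6,5],[22,0],[31,10],[34,12],[40,9],[42,14],[43,0]]
[[6,5],[22,0],[31,10],[34,12],[40,9],[42,14],[43,0]]
[[6,5],[22,0],[31,10],[34,12],[40,9],[42,14],[43,10],[50,0]]
[[6,5],[22,0],[31,10],[34,12],[40,9],[42,14],[43,10],[50,0]]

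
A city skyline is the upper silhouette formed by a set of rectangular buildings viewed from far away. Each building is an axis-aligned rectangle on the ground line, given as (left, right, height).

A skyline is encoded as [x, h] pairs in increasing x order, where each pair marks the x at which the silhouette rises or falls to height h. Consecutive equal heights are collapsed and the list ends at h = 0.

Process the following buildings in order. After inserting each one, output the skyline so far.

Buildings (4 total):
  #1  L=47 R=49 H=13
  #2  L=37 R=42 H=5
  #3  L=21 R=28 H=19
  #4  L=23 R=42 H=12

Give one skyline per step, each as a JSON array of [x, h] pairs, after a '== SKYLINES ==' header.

== SKYLINES ==
[[47,13],[49,0]]
[[37,5],[42,0],[47,13],[49,0]]
[[21,19],[28,0],[37,5],[42,0],[47,13],[49,0]]
[[21,19],[28,12],[42,0],[47,13],[49,0]]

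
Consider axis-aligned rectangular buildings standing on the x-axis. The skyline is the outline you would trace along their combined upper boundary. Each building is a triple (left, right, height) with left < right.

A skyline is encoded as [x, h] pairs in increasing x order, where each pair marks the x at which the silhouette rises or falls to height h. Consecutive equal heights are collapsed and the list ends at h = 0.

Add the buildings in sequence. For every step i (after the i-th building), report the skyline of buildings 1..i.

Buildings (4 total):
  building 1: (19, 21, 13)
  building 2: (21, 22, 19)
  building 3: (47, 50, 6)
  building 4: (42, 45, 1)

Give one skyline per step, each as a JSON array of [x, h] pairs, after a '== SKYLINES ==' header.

== SKYLINES ==
[[19,13],[21,0]]
[[19,13],[21,19],[22,0]]
[[19,13],[21,19],[22,0],[47,6],[50,0]]
[[19,13],[21,19],[22,0],[42,1],[45,0],[47,6],[50,0]]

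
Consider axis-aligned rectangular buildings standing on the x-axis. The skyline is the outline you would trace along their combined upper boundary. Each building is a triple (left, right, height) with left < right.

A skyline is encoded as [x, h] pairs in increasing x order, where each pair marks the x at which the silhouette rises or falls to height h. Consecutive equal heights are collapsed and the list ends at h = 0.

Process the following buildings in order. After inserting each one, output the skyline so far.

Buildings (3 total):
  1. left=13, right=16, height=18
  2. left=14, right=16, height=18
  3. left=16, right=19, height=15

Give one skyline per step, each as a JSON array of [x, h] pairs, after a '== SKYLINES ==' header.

== SKYLINES ==
[[13,18],[16,0]]
[[13,18],[16,0]]
[[13,18],[16,15],[19,0]]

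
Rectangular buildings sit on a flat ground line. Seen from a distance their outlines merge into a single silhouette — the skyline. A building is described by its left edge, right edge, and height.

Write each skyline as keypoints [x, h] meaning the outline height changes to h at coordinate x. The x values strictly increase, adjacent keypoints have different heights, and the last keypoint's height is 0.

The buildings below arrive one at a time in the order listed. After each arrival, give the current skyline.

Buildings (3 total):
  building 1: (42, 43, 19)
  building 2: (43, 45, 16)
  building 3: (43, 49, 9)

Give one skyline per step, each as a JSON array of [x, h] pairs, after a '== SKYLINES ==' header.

== SKYLINES ==
[[42,19],[43,0]]
[[42,19],[43,16],[45,0]]
[[42,19],[43,16],[45,9],[49,0]]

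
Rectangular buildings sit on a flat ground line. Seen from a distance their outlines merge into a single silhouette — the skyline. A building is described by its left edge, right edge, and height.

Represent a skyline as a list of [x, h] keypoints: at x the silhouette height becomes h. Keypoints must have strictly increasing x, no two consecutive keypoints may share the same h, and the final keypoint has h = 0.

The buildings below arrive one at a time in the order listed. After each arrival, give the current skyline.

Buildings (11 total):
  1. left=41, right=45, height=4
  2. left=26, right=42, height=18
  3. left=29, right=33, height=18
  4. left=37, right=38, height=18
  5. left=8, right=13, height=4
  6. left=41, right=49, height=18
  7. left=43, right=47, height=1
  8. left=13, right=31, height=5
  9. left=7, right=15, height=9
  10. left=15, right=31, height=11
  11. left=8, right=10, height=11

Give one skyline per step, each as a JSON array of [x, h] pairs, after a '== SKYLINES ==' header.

== SKYLINES ==
[[41,4],[45,0]]
[[26,18],[42,4],[45,0]]
[[26,18],[42,4],[45,0]]
[[26,18],[42,4],[45,0]]
[[8,4],[13,0],[26,18],[42,4],[45,0]]
[[8,4],[13,0],[26,18],[49,0]]
[[8,4],[13,0],[26,18],[49,0]]
[[8,4],[13,5],[26,18],[49,0]]
[[7,9],[15,5],[26,18],[49,0]]
[[7,9],[15,11],[26,18],[49,0]]
[[7,9],[8,11],[10,9],[15,11],[26,18],[49,0]]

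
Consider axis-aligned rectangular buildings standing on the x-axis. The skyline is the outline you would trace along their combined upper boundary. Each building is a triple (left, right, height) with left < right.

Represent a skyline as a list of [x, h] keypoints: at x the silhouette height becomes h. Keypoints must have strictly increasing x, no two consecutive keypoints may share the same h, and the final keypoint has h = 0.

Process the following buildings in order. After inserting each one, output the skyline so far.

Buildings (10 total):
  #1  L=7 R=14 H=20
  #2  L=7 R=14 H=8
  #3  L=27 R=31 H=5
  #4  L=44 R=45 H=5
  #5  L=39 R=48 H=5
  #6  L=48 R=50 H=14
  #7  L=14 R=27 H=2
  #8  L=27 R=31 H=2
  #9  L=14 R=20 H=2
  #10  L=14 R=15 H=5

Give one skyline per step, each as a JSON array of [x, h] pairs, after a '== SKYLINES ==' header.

== SKYLINES ==
[[7,20],[14,0]]
[[7,20],[14,0]]
[[7,20],[14,0],[27,5],[31,0]]
[[7,20],[14,0],[27,5],[31,0],[44,5],[45,0]]
[[7,20],[14,0],[27,5],[31,0],[39,5],[48,0]]
[[7,20],[14,0],[27,5],[31,0],[39,5],[48,14],[50,0]]
[[7,20],[14,2],[27,5],[31,0],[39,5],[48,14],[50,0]]
[[7,20],[14,2],[27,5],[31,0],[39,5],[48,14],[50,0]]
[[7,20],[14,2],[27,5],[31,0],[39,5],[48,14],[50,0]]
[[7,20],[14,5],[15,2],[27,5],[31,0],[39,5],[48,14],[50,0]]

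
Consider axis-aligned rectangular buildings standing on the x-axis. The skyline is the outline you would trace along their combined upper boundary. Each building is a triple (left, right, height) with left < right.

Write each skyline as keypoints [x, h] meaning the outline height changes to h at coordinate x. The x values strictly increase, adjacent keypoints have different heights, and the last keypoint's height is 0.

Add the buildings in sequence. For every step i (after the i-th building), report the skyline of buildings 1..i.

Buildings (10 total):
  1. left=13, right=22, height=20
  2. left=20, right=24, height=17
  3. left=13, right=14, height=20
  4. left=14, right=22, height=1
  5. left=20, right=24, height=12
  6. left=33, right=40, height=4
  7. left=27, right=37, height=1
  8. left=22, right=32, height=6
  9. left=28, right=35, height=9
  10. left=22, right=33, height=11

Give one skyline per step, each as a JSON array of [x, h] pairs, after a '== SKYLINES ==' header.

== SKYLINES ==
[[13,20],[22,0]]
[[13,20],[22,17],[24,0]]
[[13,20],[22,17],[24,0]]
[[13,20],[22,17],[24,0]]
[[13,20],[22,17],[24,0]]
[[13,20],[22,17],[24,0],[33,4],[40,0]]
[[13,20],[22,17],[24,0],[27,1],[33,4],[40,0]]
[[13,20],[22,17],[24,6],[32,1],[33,4],[40,0]]
[[13,20],[22,17],[24,6],[28,9],[35,4],[40,0]]
[[13,20],[22,17],[24,11],[33,9],[35,4],[40,0]]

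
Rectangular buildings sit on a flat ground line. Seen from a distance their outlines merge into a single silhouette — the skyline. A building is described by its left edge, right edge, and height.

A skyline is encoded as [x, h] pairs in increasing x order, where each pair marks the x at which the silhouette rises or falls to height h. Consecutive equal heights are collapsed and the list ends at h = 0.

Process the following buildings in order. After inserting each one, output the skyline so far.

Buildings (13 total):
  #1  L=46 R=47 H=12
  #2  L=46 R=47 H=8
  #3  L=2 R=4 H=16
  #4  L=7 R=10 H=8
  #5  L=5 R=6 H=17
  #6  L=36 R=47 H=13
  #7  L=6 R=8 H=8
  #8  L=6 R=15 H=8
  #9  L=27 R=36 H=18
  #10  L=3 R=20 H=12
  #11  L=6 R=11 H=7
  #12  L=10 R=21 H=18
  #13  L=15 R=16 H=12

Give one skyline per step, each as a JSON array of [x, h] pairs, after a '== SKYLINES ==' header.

== SKYLINES ==
[[46,12],[47,0]]
[[46,12],[47,0]]
[[2,16],[4,0],[46,12],[47,0]]
[[2,16],[4,0],[7,8],[10,0],[46,12],[47,0]]
[[2,16],[4,0],[5,17],[6,0],[7,8],[10,0],[46,12],[47,0]]
[[2,16],[4,0],[5,17],[6,0],[7,8],[10,0],[36,13],[47,0]]
[[2,16],[4,0],[5,17],[6,8],[10,0],[36,13],[47,0]]
[[2,16],[4,0],[5,17],[6,8],[15,0],[36,13],[47,0]]
[[2,16],[4,0],[5,17],[6,8],[15,0],[27,18],[36,13],[47,0]]
[[2,16],[4,12],[5,17],[6,12],[20,0],[27,18],[36,13],[47,0]]
[[2,16],[4,12],[5,17],[6,12],[20,0],[27,18],[36,13],[47,0]]
[[2,16],[4,12],[5,17],[6,12],[10,18],[21,0],[27,18],[36,13],[47,0]]
[[2,16],[4,12],[5,17],[6,12],[10,18],[21,0],[27,18],[36,13],[47,0]]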